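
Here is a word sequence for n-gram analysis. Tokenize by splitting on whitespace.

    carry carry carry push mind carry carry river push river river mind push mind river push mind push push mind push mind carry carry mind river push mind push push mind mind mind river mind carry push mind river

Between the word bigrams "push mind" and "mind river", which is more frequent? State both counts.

"push mind": 8 occurrences
"mind river": 4 occurrences

"push mind" (8 vs 4)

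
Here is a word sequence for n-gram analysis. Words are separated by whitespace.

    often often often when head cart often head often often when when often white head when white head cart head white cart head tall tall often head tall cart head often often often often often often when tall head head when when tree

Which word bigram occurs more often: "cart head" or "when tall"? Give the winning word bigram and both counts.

"cart head" (3 vs 1)

"cart head": 3 occurrences
"when tall": 1 occurrence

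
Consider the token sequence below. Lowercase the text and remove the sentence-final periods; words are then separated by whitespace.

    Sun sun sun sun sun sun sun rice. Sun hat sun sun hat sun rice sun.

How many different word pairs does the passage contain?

5

16 tokens → 15 bigram windows in total.
Repeated bigrams (each contributes count−1 duplicates):
  sun sun: 7
  hat sun: 2
  rice sun: 2
  sun hat: 2
  sun rice: 2
10 duplicate windows → 15 − 10 = 5 distinct.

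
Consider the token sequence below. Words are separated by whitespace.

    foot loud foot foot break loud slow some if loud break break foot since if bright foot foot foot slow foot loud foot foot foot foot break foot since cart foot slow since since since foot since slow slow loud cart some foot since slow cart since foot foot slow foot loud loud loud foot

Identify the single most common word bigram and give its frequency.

Bigram frequencies (highest first):
  foot foot: 7
  foot since: 4
  foot loud: 3
  loud foot: 3
  foot slow: 3
  foot break: 2
  … (26 more, each ≤ 2)

"foot foot", 7 times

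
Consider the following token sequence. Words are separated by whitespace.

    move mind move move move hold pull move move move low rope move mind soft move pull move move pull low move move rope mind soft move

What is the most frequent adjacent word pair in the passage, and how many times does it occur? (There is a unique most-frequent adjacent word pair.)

"move move", 6 times

Bigram frequencies (highest first):
  move move: 6
  move mind: 2
  pull move: 2
  mind soft: 2
  soft move: 2
  move pull: 2
  … (10 more, each ≤ 1)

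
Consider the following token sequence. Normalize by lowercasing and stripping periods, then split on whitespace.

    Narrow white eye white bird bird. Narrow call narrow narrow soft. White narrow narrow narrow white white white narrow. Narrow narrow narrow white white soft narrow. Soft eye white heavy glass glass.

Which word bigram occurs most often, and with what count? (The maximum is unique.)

Bigram frequencies (highest first):
  narrow narrow: 6
  narrow white: 3
  white white: 3
  eye white: 2
  narrow soft: 2
  white narrow: 2
  … (13 more, each ≤ 1)

"narrow narrow", 6 times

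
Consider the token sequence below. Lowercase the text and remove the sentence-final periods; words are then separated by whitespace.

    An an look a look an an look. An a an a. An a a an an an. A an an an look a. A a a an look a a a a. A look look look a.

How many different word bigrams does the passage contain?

9

38 tokens → 37 bigram windows in total.
Repeated bigrams (each contributes count−1 duplicates):
  a a: 8
  an an: 6
  a an: 5
  an a: 4
  an look: 4
  look a: 4
  a look: 2
  look an: 2
  … (1 more repeated)
28 duplicate windows → 37 − 28 = 9 distinct.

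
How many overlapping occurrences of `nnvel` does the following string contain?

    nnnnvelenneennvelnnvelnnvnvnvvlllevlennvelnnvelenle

Sliding a length-5 window over the 51 characters (47 positions):
  position 3–7: nnvel
  position 13–17: nnvel
  position 18–22: nnvel
  position 38–42: nnvel
  position 43–47: nnvel

5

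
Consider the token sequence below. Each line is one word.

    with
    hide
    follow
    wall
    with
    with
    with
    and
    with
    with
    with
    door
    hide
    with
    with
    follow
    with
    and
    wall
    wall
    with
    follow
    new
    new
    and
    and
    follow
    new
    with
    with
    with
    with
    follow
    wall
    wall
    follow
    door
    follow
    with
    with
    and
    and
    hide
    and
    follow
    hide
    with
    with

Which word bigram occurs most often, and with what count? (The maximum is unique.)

"with with", 10 times

Bigram frequencies (highest first):
  with with: 10
  with and: 3
  with follow: 3
  follow wall: 2
  wall with: 2
  hide with: 2
  … (20 more, each ≤ 2)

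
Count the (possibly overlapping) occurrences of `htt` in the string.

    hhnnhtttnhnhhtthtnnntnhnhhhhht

2

Sliding a length-3 window over the 30 characters (28 positions):
  position 5–7: htt
  position 13–15: htt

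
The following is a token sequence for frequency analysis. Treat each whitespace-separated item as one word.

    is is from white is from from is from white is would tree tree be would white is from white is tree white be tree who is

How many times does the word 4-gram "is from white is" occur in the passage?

Scanning the 24 overlapping 4-gram windows for "is from white is":
  position 2–5: is from white is
  position 8–11: is from white is
  position 18–21: is from white is

3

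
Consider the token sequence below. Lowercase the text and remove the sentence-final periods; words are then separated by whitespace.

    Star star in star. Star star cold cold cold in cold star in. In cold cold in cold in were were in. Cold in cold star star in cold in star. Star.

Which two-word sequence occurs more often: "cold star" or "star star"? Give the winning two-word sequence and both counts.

"star star" (5 vs 2)

"cold star": 2 occurrences
"star star": 5 occurrences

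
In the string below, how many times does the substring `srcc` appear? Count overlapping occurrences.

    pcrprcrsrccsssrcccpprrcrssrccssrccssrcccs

5

Sliding a length-4 window over the 41 characters (38 positions):
  position 8–11: srcc
  position 14–17: srcc
  position 26–29: srcc
  position 31–34: srcc
  position 36–39: srcc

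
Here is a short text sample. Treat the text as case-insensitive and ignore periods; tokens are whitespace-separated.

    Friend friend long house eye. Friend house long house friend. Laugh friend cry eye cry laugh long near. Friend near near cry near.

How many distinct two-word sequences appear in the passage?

21

23 tokens → 22 bigram windows in total.
Repeated bigrams (each contributes count−1 duplicates):
  long house: 2
1 duplicate windows → 22 − 1 = 21 distinct.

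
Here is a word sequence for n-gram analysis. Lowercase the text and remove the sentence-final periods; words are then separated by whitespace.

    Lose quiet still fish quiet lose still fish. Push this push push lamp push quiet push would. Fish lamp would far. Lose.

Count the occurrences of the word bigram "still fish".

Scanning the 21 overlapping bigram windows for "still fish":
  position 3–4: still fish
  position 7–8: still fish

2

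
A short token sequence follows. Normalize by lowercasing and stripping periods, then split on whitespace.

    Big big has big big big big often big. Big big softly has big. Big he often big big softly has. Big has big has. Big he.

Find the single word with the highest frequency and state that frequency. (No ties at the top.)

Unigram frequencies (highest first):
  big: 16
  has: 5
  often: 2
  softly: 2
  he: 2

"big", 16 times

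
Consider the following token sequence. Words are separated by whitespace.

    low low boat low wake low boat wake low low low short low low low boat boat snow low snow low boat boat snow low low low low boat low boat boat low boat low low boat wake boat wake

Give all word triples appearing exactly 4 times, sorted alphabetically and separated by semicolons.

Trigram counts meeting the condition (exactly 4 times):
  low low boat: 4
  low low low: 4

low low boat; low low low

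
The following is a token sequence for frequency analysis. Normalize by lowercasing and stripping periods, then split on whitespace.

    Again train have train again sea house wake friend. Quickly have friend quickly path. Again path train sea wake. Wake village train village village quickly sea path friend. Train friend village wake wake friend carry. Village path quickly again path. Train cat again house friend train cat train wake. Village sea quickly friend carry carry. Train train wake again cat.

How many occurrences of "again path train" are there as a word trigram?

2

Scanning the 58 overlapping trigram windows for "again path train":
  position 15–17: again path train
  position 39–41: again path train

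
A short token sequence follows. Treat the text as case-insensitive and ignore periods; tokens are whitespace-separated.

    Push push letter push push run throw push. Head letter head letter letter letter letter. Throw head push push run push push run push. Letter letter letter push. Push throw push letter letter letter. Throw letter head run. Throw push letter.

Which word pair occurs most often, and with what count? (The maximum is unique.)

"letter letter", 7 times

Bigram frequencies (highest first):
  letter letter: 7
  push push: 5
  push letter: 4
  push run: 3
  throw push: 3
  letter push: 2
  … (11 more, each ≤ 2)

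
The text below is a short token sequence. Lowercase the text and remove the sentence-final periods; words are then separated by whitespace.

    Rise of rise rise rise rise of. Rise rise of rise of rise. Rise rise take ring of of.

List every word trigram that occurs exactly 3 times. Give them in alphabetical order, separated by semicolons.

of rise rise; rise rise rise

Trigram counts meeting the condition (exactly 3 times):
  of rise rise: 3
  rise rise rise: 3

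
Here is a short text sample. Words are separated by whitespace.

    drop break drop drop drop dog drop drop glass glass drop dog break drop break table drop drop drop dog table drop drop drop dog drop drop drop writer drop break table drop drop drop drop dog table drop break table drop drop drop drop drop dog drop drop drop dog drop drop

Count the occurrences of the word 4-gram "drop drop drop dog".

6

Scanning the 50 overlapping 4-gram windows for "drop drop drop dog":
  position 3–6: drop drop drop dog
  position 17–20: drop drop drop dog
  position 22–25: drop drop drop dog
  position 34–37: drop drop drop dog
  position 44–47: drop drop drop dog
  position 48–51: drop drop drop dog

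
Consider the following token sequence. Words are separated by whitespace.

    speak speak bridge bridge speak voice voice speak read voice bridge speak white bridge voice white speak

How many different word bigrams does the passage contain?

15

17 tokens → 16 bigram windows in total.
Repeated bigrams (each contributes count−1 duplicates):
  bridge speak: 2
1 duplicate windows → 16 − 1 = 15 distinct.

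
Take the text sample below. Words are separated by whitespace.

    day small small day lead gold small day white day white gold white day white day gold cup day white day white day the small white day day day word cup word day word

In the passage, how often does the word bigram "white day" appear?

6

Scanning the 33 overlapping bigram windows for "white day":
  position 9–10: white day
  position 13–14: white day
  position 15–16: white day
  position 20–21: white day
  position 22–23: white day
  position 26–27: white day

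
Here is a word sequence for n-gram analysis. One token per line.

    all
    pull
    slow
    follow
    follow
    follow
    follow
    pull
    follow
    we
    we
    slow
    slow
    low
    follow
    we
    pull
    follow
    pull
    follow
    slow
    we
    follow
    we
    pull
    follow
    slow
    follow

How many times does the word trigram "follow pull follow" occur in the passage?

2

Scanning the 26 overlapping trigram windows for "follow pull follow":
  position 7–9: follow pull follow
  position 18–20: follow pull follow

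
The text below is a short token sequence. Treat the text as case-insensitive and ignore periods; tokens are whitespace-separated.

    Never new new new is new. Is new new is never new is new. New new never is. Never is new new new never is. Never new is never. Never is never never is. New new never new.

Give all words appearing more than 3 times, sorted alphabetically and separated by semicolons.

Unigram counts meeting the condition (more than 3 times):
  is: 10
  never: 11
  new: 17

is; never; new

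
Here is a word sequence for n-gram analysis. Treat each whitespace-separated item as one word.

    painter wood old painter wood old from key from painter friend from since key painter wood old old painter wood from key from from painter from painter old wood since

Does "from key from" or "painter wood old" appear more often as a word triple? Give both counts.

"painter wood old" (3 vs 2)

"from key from": 2 occurrences
"painter wood old": 3 occurrences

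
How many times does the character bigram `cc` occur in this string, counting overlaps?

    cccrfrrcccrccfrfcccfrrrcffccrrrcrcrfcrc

8

Sliding a length-2 window over the 39 characters (38 positions):
  position 1–2: cc
  position 2–3: cc
  position 8–9: cc
  position 9–10: cc
  position 12–13: cc
  position 17–18: cc
  position 18–19: cc
  position 27–28: cc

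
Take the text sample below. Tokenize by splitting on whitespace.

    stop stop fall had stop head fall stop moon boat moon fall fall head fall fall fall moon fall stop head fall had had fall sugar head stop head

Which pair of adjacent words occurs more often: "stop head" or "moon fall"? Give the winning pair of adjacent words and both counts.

"stop head" (3 vs 2)

"stop head": 3 occurrences
"moon fall": 2 occurrences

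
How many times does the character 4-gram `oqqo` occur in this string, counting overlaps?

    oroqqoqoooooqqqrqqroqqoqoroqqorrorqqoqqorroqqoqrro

5

Sliding a length-4 window over the 50 characters (47 positions):
  position 3–6: oqqo
  position 20–23: oqqo
  position 27–30: oqqo
  position 37–40: oqqo
  position 43–46: oqqo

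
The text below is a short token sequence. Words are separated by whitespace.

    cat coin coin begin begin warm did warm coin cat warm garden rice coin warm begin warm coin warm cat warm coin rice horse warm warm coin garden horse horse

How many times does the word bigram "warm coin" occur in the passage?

Scanning the 29 overlapping bigram windows for "warm coin":
  position 8–9: warm coin
  position 17–18: warm coin
  position 21–22: warm coin
  position 26–27: warm coin

4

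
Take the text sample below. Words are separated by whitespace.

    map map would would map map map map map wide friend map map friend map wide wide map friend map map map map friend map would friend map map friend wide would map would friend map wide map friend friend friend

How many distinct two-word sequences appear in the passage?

14

41 tokens → 40 bigram windows in total.
Repeated bigrams (each contributes count−1 duplicates):
  map map: 10
  friend map: 6
  map friend: 5
  map wide: 3
  map would: 3
  friend friend: 2
  wide map: 2
  would friend: 2
  … (1 more repeated)
26 duplicate windows → 40 − 26 = 14 distinct.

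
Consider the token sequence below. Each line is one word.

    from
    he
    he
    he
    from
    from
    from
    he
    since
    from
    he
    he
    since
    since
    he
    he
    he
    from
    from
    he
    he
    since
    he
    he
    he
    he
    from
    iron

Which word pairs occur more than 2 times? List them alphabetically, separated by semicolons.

from from; from he; he from; he he; he since

Bigram counts meeting the condition (more than 2 times):
  from from: 3
  from he: 4
  he from: 3
  he he: 9
  he since: 3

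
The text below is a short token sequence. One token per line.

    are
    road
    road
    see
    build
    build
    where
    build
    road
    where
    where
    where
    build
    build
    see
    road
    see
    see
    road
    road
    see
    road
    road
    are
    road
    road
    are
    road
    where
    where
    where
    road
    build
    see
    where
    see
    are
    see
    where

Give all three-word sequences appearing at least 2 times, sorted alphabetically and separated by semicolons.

Trigram counts meeting the condition (at least 2 times):
  are road road: 2
  road are road: 2
  road road are: 2
  road road see: 2
  road where where: 2
  see road road: 2
  where where where: 2

are road road; road are road; road road are; road road see; road where where; see road road; where where where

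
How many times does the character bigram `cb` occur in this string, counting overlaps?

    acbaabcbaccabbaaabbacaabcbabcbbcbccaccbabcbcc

7

Sliding a length-2 window over the 45 characters (44 positions):
  position 2–3: cb
  position 7–8: cb
  position 25–26: cb
  position 29–30: cb
  position 32–33: cb
  position 38–39: cb
  position 42–43: cb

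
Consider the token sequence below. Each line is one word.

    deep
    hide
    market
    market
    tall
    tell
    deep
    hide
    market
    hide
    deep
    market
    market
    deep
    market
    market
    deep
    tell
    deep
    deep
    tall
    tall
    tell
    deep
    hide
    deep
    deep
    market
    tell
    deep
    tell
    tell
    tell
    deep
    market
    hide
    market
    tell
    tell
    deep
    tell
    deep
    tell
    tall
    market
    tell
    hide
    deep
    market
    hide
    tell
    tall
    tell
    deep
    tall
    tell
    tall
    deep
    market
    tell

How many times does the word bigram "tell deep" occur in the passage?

8

Scanning the 59 overlapping bigram windows for "tell deep":
  position 6–7: tell deep
  position 18–19: tell deep
  position 23–24: tell deep
  position 29–30: tell deep
  position 33–34: tell deep
  position 39–40: tell deep
  position 41–42: tell deep
  position 53–54: tell deep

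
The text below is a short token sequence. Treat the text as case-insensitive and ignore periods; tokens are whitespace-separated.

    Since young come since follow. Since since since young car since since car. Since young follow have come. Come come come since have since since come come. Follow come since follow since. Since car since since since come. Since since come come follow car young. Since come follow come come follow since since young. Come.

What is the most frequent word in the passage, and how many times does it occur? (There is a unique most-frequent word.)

"since", 22 times

Unigram frequencies (highest first):
  since: 22
  come: 15
  follow: 7
  young: 5
  car: 4
  have: 2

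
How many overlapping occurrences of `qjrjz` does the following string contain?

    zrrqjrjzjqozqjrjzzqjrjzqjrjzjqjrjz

5

Sliding a length-5 window over the 34 characters (30 positions):
  position 4–8: qjrjz
  position 13–17: qjrjz
  position 19–23: qjrjz
  position 24–28: qjrjz
  position 30–34: qjrjz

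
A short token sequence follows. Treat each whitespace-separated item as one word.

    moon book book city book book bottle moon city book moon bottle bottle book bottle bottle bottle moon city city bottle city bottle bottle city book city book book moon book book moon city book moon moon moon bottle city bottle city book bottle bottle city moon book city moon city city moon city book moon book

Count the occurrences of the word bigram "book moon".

5

Scanning the 56 overlapping bigram windows for "book moon":
  position 10–11: book moon
  position 29–30: book moon
  position 32–33: book moon
  position 35–36: book moon
  position 55–56: book moon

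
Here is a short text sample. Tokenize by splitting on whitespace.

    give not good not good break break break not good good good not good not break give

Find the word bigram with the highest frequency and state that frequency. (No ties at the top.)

"not good", 4 times

Bigram frequencies (highest first):
  not good: 4
  good not: 3
  break break: 2
  good good: 2
  give not: 1
  good break: 1
  … (3 more, each ≤ 1)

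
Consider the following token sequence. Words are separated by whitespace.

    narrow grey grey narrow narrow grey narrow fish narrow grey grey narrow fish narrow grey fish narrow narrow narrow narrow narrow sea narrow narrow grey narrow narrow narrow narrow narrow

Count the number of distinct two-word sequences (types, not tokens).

9

30 tokens → 29 bigram windows in total.
Repeated bigrams (each contributes count−1 duplicates):
  narrow narrow: 10
  narrow grey: 5
  grey narrow: 4
  fish narrow: 3
  grey grey: 2
  narrow fish: 2
20 duplicate windows → 29 − 20 = 9 distinct.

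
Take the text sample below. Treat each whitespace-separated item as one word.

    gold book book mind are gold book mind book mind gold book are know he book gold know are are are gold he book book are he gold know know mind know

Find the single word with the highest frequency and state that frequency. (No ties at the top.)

Unigram frequencies (highest first):
  book: 8
  gold: 6
  are: 6
  know: 5
  mind: 4
  he: 3

"book", 8 times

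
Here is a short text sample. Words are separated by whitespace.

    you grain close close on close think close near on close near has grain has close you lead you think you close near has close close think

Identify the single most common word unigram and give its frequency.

Unigram frequencies (highest first):
  close: 9
  you: 4
  think: 3
  near: 3
  has: 3
  grain: 2
  … (2 more, each ≤ 2)

"close", 9 times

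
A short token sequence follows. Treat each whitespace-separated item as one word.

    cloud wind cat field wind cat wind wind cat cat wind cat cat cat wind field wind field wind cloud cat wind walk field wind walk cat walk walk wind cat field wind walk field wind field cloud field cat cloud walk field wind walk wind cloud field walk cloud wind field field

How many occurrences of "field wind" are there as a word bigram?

7

Scanning the 52 overlapping bigram windows for "field wind":
  position 4–5: field wind
  position 16–17: field wind
  position 18–19: field wind
  position 24–25: field wind
  position 32–33: field wind
  position 35–36: field wind
  position 43–44: field wind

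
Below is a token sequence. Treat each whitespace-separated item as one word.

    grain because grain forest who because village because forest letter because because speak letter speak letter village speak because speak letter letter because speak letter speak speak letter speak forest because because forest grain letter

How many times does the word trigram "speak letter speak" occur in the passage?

Scanning the 33 overlapping trigram windows for "speak letter speak":
  position 13–15: speak letter speak
  position 24–26: speak letter speak
  position 27–29: speak letter speak

3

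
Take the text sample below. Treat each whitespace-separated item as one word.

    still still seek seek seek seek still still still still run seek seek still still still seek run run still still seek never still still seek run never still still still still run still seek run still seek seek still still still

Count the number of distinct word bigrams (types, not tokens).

12

42 tokens → 41 bigram windows in total.
Repeated bigrams (each contributes count−1 duplicates):
  still still: 13
  still seek: 6
  seek seek: 5
  run still: 3
  seek run: 3
  seek still: 3
  never still: 2
  still run: 2
29 duplicate windows → 41 − 29 = 12 distinct.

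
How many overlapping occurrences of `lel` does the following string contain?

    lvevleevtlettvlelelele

Sliding a length-3 window over the 22 characters (20 positions):
  position 15–17: lel
  position 17–19: lel
  position 19–21: lel

3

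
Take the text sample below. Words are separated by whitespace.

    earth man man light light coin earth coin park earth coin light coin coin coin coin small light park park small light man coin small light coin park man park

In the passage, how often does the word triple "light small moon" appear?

0

Scanning the 28 overlapping trigram windows for "light small moon":
  (none found)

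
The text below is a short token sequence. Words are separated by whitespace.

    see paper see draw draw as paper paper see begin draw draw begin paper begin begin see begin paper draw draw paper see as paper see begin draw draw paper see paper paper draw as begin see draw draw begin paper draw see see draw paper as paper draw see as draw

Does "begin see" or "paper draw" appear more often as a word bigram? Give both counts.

"begin see": 2 occurrences
"paper draw": 4 occurrences

"paper draw" (4 vs 2)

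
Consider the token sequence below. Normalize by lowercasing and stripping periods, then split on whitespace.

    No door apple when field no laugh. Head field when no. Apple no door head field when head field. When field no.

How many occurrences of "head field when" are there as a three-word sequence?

Scanning the 20 overlapping trigram windows for "head field when":
  position 8–10: head field when
  position 15–17: head field when
  position 18–20: head field when

3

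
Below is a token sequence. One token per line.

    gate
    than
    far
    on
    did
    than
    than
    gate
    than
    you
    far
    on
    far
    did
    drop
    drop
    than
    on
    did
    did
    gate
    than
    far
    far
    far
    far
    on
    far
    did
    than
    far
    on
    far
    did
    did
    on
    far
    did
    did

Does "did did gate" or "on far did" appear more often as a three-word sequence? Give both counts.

"on far did" (4 vs 1)

"did did gate": 1 occurrence
"on far did": 4 occurrences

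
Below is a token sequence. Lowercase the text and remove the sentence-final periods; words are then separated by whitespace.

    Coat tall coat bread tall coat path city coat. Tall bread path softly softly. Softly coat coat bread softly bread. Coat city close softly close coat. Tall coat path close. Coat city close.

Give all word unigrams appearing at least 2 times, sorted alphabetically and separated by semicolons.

bread; city; close; coat; path; softly; tall

Unigram counts meeting the condition (at least 2 times):
  bread: 4
  city: 3
  close: 4
  coat: 10
  path: 3
  softly: 5
  tall: 4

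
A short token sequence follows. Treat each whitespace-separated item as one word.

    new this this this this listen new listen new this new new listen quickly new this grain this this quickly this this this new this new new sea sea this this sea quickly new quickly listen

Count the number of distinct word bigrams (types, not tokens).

20

36 tokens → 35 bigram windows in total.
Repeated bigrams (each contributes count−1 duplicates):
  this this: 7
  new this: 4
  this new: 3
  listen new: 2
  new listen: 2
  new new: 2
  quickly new: 2
15 duplicate windows → 35 − 15 = 20 distinct.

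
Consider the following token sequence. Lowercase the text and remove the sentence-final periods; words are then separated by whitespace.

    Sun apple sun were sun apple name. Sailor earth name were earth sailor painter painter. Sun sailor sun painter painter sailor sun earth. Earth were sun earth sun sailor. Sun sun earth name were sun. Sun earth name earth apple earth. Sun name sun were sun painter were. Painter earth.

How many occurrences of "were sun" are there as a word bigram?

4

Scanning the 49 overlapping bigram windows for "were sun":
  position 4–5: were sun
  position 25–26: were sun
  position 34–35: were sun
  position 45–46: were sun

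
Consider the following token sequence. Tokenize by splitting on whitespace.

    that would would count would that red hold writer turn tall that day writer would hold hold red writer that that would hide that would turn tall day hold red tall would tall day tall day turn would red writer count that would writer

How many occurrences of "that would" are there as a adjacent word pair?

4

Scanning the 43 overlapping bigram windows for "that would":
  position 1–2: that would
  position 21–22: that would
  position 24–25: that would
  position 42–43: that would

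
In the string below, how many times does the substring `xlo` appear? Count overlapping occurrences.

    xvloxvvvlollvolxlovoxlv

1

Sliding a length-3 window over the 23 characters (21 positions):
  position 16–18: xlo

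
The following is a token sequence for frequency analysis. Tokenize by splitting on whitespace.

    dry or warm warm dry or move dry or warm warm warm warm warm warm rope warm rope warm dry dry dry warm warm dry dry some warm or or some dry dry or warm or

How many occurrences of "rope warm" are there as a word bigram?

Scanning the 35 overlapping bigram windows for "rope warm":
  position 16–17: rope warm
  position 18–19: rope warm

2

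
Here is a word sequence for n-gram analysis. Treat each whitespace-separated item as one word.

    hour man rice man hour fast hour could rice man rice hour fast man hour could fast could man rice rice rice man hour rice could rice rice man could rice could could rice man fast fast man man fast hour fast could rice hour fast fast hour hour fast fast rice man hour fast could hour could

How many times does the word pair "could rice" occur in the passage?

Scanning the 57 overlapping bigram windows for "could rice":
  position 8–9: could rice
  position 26–27: could rice
  position 30–31: could rice
  position 33–34: could rice
  position 43–44: could rice

5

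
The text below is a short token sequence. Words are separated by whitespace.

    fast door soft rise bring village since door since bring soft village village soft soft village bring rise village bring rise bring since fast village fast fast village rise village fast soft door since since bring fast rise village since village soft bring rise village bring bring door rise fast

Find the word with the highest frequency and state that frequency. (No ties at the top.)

Unigram frequencies (highest first):
  village: 11
  bring: 9
  fast: 7
  rise: 7
  soft: 6
  since: 6
  … (1 more, each ≤ 4)

"village", 11 times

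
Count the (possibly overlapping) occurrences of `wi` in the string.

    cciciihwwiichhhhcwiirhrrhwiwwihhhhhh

Sliding a length-2 window over the 36 characters (35 positions):
  position 9–10: wi
  position 18–19: wi
  position 26–27: wi
  position 29–30: wi

4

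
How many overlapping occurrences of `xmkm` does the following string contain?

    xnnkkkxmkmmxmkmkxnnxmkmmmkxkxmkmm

4

Sliding a length-4 window over the 33 characters (30 positions):
  position 7–10: xmkm
  position 12–15: xmkm
  position 20–23: xmkm
  position 29–32: xmkm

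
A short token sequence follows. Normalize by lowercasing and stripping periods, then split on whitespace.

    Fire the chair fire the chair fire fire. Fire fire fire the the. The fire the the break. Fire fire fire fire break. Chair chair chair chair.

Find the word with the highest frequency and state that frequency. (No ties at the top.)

"fire", 12 times

Unigram frequencies (highest first):
  fire: 12
  the: 7
  chair: 6
  break: 2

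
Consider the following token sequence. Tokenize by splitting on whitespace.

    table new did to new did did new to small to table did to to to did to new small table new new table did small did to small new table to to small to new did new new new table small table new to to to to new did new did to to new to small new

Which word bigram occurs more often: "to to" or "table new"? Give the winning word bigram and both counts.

"to to": 7 occurrences
"table new": 3 occurrences

"to to" (7 vs 3)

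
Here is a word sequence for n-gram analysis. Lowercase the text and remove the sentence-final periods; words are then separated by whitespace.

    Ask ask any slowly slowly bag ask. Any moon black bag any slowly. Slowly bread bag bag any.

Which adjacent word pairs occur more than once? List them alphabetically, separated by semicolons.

any slowly; ask any; bag any; slowly slowly

Bigram counts meeting the condition (more than once):
  any slowly: 2
  ask any: 2
  bag any: 2
  slowly slowly: 2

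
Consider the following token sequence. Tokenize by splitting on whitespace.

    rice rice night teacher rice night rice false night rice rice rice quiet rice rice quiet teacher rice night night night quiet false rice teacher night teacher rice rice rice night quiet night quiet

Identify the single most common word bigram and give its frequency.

Bigram frequencies (highest first):
  rice rice: 6
  rice night: 4
  teacher rice: 3
  night quiet: 3
  night teacher: 2
  night rice: 2
  … (11 more, each ≤ 2)

"rice rice", 6 times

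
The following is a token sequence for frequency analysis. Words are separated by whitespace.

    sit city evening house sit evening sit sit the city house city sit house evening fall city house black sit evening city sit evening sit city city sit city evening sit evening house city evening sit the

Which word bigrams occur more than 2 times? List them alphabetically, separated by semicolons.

city evening; city sit; evening sit; sit city; sit evening

Bigram counts meeting the condition (more than 2 times):
  city evening: 3
  city sit: 3
  evening sit: 4
  sit city: 3
  sit evening: 4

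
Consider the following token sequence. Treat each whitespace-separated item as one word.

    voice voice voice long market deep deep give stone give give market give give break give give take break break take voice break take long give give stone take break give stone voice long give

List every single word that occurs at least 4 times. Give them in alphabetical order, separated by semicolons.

break; give; take; voice

Unigram counts meeting the condition (at least 4 times):
  break: 5
  give: 11
  take: 4
  voice: 5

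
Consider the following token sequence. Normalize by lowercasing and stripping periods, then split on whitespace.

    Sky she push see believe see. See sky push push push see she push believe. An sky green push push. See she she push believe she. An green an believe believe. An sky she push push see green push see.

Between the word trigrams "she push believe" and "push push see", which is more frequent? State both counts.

"she push believe": 2 occurrences
"push push see": 3 occurrences

"push push see" (3 vs 2)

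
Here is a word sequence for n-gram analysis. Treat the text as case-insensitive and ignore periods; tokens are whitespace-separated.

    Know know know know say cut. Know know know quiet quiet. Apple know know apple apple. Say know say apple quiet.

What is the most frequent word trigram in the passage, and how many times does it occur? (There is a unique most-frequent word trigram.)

Trigram frequencies (highest first):
  know know know: 3
  know know say: 1
  know say cut: 1
  say cut know: 1
  cut know know: 1
  know know quiet: 1
  … (11 more, each ≤ 1)

"know know know", 3 times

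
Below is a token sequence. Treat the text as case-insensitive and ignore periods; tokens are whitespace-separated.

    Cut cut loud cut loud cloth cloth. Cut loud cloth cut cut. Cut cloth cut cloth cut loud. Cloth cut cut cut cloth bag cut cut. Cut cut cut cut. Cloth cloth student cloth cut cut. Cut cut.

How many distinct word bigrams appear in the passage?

38 tokens → 37 bigram windows in total.
Repeated bigrams (each contributes count−1 duplicates):
  cut cut: 13
  cloth cut: 6
  cut cloth: 4
  cut loud: 4
  loud cloth: 3
  cloth cloth: 2
26 duplicate windows → 37 − 26 = 11 distinct.

11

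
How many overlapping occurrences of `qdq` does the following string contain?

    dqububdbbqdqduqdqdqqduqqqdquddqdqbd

Sliding a length-3 window over the 35 characters (33 positions):
  position 10–12: qdq
  position 15–17: qdq
  position 17–19: qdq
  position 25–27: qdq
  position 31–33: qdq

5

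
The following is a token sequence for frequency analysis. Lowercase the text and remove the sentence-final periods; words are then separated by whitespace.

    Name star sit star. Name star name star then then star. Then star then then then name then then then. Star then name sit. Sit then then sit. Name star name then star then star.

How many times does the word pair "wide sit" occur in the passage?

Scanning the 34 overlapping bigram windows for "wide sit":
  (none found)

0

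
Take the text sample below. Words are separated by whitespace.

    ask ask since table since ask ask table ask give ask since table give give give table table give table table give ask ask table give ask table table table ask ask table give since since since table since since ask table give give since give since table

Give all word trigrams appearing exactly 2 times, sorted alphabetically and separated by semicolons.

Trigram counts meeting the condition (exactly 2 times):
  ask since table: 2
  give table table: 2
  since table since: 2
  table give ask: 2
  table give give: 2
  table table give: 2

ask since table; give table table; since table since; table give ask; table give give; table table give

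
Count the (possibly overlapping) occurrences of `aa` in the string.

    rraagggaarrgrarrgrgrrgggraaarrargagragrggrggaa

5

Sliding a length-2 window over the 46 characters (45 positions):
  position 3–4: aa
  position 8–9: aa
  position 26–27: aa
  position 27–28: aa
  position 45–46: aa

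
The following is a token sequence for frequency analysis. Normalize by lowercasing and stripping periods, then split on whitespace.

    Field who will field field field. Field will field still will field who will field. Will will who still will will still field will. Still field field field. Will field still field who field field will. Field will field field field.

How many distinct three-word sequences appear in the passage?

41 tokens → 39 trigram windows in total.
Repeated trigrams (each contributes count−1 duplicates):
  field field field: 4
  field will field: 4
  field field will: 3
  field who will: 2
  who will field: 2
  will field field: 2
  will field still: 2
  will field will: 2
  … (1 more repeated)
14 duplicate windows → 39 − 14 = 25 distinct.

25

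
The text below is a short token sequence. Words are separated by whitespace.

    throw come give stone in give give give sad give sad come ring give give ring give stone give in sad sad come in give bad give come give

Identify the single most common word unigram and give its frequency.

"give", 12 times

Unigram frequencies (highest first):
  give: 12
  come: 4
  sad: 4
  in: 3
  stone: 2
  ring: 2
  … (2 more, each ≤ 1)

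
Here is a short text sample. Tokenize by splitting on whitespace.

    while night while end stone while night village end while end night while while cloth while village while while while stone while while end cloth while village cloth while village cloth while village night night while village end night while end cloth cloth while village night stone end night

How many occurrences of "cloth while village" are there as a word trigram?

Scanning the 47 overlapping trigram windows for "cloth while village":
  position 15–17: cloth while village
  position 25–27: cloth while village
  position 28–30: cloth while village
  position 31–33: cloth while village
  position 43–45: cloth while village

5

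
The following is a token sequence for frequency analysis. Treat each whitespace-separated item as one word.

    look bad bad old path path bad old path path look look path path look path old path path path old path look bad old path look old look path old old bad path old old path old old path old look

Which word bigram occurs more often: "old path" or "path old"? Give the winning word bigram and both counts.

"old path" (7 vs 6)

"old path": 7 occurrences
"path old": 6 occurrences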